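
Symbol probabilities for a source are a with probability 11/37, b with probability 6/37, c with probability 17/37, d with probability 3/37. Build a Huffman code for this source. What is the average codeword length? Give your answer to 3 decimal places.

1.784 bits/symbol

Repeatedly combine the two least-probable nodes; the expected code length is the sum of the merged weights.
merge 3/37 + 6/37 → 9/37
merge 9/37 + 11/37 → 20/37
merge 17/37 + 20/37 → 1
L = 9/37 + 20/37 + 1 = 66/37 ≈ 1.784 bits/symbol.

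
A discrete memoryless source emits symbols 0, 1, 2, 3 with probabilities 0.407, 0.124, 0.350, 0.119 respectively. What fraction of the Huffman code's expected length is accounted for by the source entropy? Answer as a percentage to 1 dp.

97.9%

Entropy H = −Σ p log₂ p ≈ 1.7968 bits.
Huffman merges: 119/1000+31/250→243/1000; 243/1000+7/20→593/1000; 407/1000+593/1000→1. L = 459/250 ≈ 1.8360.
Efficiency = H/L = 1.7968/1.8360 = 97.9%.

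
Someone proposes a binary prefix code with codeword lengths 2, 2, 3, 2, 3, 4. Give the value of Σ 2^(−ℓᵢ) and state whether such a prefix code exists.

1.0625; no

With common denominator 2^4 = 16: Σ 2^(−ℓᵢ) = 4/16 + 4/16 + 2/16 + 4/16 + 2/16 + 1/16 = 17/16 = 1.0625.
Kraft's inequality requires Σ ≤ 1; here Σ = 1.0625 > 1, so no such prefix code exists.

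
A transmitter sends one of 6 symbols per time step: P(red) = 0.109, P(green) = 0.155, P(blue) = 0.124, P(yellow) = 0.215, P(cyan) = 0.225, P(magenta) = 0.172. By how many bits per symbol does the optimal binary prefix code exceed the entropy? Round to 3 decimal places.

Entropy H = −Σ p log₂ p ≈ 2.5367 bits.
Huffman merges: 109/1000+31/250→233/1000; 31/200+43/250→327/1000; 43/200+9/40→11/25; 233/1000+327/1000→14/25; 11/25+14/25→1. L = 64/25 ≈ 2.5600.
L − H = 2.5600 − 2.5367 = 0.023 bits.

0.023 bits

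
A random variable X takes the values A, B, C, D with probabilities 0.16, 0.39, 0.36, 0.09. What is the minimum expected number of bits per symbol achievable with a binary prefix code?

1.86 bits/symbol

Repeatedly combine the two least-probable nodes; the expected code length is the sum of the merged weights.
merge 9/100 + 4/25 → 1/4
merge 1/4 + 9/25 → 61/100
merge 39/100 + 61/100 → 1
L = 1/4 + 61/100 + 1 = 93/50 = 1.86 bits/symbol.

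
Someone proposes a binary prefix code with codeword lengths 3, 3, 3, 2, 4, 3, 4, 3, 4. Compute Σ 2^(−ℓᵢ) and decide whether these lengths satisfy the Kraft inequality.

With common denominator 2^4 = 16: Σ 2^(−ℓᵢ) = 2/16 + 2/16 + 2/16 + 4/16 + 1/16 + 2/16 + 1/16 + 2/16 + 1/16 = 17/16 = 1.0625.
Kraft's inequality requires Σ ≤ 1; here Σ = 1.0625 > 1, so no such prefix code exists.

1.0625; no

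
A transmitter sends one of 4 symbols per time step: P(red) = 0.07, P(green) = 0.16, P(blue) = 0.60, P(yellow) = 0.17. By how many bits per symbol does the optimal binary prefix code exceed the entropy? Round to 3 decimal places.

Entropy H = −Σ p log₂ p ≈ 1.5683 bits.
Huffman merges: 7/100+4/25→23/100; 17/100+23/100→2/5; 2/5+3/5→1. L = 163/100 ≈ 1.6300.
L − H = 1.6300 − 1.5683 = 0.062 bits.

0.062 bits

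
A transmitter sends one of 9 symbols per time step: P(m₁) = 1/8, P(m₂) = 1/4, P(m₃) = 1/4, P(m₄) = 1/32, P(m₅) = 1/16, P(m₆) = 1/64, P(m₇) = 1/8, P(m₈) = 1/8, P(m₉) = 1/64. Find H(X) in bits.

Each probability is a power of 1/2, so log₂(1/p) is an integer.
H = Σ p·log₂(1/p) = 1/8·3 + 1/4·2 + 1/4·2 + 1/32·5 + 1/16·4 + 1/64·6 + 1/8·3 + 1/8·3 + 1/64·6 = 2.71875 bits.

2.71875 bits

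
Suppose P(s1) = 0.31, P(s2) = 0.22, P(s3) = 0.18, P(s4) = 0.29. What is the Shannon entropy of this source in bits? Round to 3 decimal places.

1.968 bits

H = −Σ pᵢ log₂ pᵢ.
−0.31·log₂(0.31) = 0.5238
−0.22·log₂(0.22) = 0.4806
−0.18·log₂(0.18) = 0.4453
−0.29·log₂(0.29) = 0.5179
Sum ≈ 1.9676 → 1.968 bits.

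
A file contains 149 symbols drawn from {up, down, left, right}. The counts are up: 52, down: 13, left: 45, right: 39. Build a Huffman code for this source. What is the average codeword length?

2 bits/symbol

Probabilities are the counts divided by 149.
Repeatedly combine the two least-probable nodes; the expected code length is the sum of the merged weights.
merge 13/149 + 39/149 → 52/149
merge 45/149 + 52/149 → 97/149
merge 52/149 + 97/149 → 1
L = 52/149 + 97/149 + 1 = 2 bits/symbol.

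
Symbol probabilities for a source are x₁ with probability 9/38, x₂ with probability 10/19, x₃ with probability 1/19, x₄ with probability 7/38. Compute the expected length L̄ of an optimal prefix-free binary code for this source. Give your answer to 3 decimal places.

1.711 bits/symbol

Repeatedly combine the two least-probable nodes; the expected code length is the sum of the merged weights.
merge 1/19 + 7/38 → 9/38
merge 9/38 + 9/38 → 9/19
merge 9/19 + 10/19 → 1
L = 9/38 + 9/19 + 1 = 65/38 ≈ 1.711 bits/symbol.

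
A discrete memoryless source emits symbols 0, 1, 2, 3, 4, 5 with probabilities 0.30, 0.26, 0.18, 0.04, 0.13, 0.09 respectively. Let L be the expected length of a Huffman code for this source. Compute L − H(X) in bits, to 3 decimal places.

Entropy H = −Σ p log₂ p ≈ 2.3527 bits.
Huffman merges: 1/25+9/100→13/100; 13/100+13/100→13/50; 9/50+13/50→11/25; 13/50+3/10→14/25; 11/25+14/25→1. L = 239/100 ≈ 2.3900.
L − H = 2.3900 − 2.3527 = 0.037 bits.

0.037 bits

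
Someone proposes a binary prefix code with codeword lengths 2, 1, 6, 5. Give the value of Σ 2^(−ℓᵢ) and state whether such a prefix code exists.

With common denominator 2^6 = 64: Σ 2^(−ℓᵢ) = 16/64 + 32/64 + 1/64 + 2/64 = 51/64 = 0.796875.
Kraft's inequality requires Σ ≤ 1; here Σ = 0.796875 ≤ 1, so such a prefix code exists.

0.796875; yes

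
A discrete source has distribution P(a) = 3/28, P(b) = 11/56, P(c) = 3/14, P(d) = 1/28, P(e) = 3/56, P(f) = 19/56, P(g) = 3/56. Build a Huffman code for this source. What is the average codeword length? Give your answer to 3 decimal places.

2.482 bits/symbol

Repeatedly combine the two least-probable nodes; the expected code length is the sum of the merged weights.
merge 1/28 + 3/56 → 5/56
merge 3/56 + 5/56 → 1/7
merge 3/28 + 1/7 → 1/4
merge 11/56 + 3/14 → 23/56
merge 1/4 + 19/56 → 33/56
merge 23/56 + 33/56 → 1
L = 5/56 + 1/7 + 1/4 + 23/56 + 33/56 + 1 = 139/56 ≈ 2.482 bits/symbol.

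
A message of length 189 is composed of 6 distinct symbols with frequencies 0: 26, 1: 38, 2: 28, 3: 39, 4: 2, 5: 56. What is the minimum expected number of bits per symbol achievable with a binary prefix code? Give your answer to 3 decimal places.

2.444 bits/symbol

Probabilities are the counts divided by 189.
Repeatedly combine the two least-probable nodes; the expected code length is the sum of the merged weights.
merge 2/189 + 26/189 → 4/27
merge 4/27 + 4/27 → 8/27
merge 38/189 + 13/63 → 11/27
merge 8/27 + 8/27 → 16/27
merge 11/27 + 16/27 → 1
L = 4/27 + 8/27 + 11/27 + 16/27 + 1 = 22/9 ≈ 2.444 bits/symbol.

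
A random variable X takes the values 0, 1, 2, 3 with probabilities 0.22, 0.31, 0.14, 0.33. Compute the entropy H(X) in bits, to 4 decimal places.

H = −Σ pᵢ log₂ pᵢ.
−0.22·log₂(0.22) = 0.4806
−0.31·log₂(0.31) = 0.5238
−0.14·log₂(0.14) = 0.3971
−0.33·log₂(0.33) = 0.5278
Sum ≈ 1.9293 → 1.9293 bits.

1.9293 bits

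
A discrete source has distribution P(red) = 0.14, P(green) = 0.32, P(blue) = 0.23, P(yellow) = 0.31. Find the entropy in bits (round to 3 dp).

1.935 bits

H = −Σ pᵢ log₂ pᵢ.
−0.14·log₂(0.14) = 0.3971
−0.32·log₂(0.32) = 0.5260
−0.23·log₂(0.23) = 0.4877
−0.31·log₂(0.31) = 0.5238
Sum ≈ 1.9346 → 1.935 bits.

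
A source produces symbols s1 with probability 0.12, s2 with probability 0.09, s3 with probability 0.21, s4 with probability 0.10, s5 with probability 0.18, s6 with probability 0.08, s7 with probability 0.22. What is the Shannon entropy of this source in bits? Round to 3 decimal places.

2.702 bits

H = −Σ pᵢ log₂ pᵢ.
−0.12·log₂(0.12) = 0.3671
−0.09·log₂(0.09) = 0.3127
−0.21·log₂(0.21) = 0.4728
−0.10·log₂(0.10) = 0.3322
−0.18·log₂(0.18) = 0.4453
−0.08·log₂(0.08) = 0.2915
−0.22·log₂(0.22) = 0.4806
Sum ≈ 2.7021 → 2.702 bits.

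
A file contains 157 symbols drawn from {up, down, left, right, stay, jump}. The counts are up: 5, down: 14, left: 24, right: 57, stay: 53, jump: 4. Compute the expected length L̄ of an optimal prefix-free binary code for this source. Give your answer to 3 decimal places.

2.140 bits/symbol

Probabilities are the counts divided by 157.
Repeatedly combine the two least-probable nodes; the expected code length is the sum of the merged weights.
merge 4/157 + 5/157 → 9/157
merge 9/157 + 14/157 → 23/157
merge 23/157 + 24/157 → 47/157
merge 47/157 + 53/157 → 100/157
merge 57/157 + 100/157 → 1
L = 9/157 + 23/157 + 47/157 + 100/157 + 1 = 336/157 ≈ 2.140 bits/symbol.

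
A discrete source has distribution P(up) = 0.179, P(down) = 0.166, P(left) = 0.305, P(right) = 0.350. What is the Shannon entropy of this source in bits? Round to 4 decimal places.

H = −Σ pᵢ log₂ pᵢ.
−0.179·log₂(0.179) = 0.4443
−0.166·log₂(0.166) = 0.4301
−0.305·log₂(0.305) = 0.5225
−0.350·log₂(0.350) = 0.5301
Sum ≈ 1.9269 → 1.9269 bits.

1.9269 bits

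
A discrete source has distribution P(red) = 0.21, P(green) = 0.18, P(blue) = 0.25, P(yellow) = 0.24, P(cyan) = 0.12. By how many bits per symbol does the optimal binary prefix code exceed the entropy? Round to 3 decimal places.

Entropy H = −Σ p log₂ p ≈ 2.2793 bits.
Huffman merges: 3/25+9/50→3/10; 21/100+6/25→9/20; 1/4+3/10→11/20; 9/20+11/20→1. L = 23/10 ≈ 2.3000.
L − H = 2.3000 − 2.2793 = 0.021 bits.

0.021 bits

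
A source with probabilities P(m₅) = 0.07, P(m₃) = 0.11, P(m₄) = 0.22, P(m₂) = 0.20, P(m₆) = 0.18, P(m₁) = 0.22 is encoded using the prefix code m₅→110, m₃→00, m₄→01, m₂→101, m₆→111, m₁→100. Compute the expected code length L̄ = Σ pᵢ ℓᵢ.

2.67 bits/symbol

L̄ = Σ pᵢ·ℓᵢ = 0.07·3 + 0.11·2 + 0.22·2 + 0.20·3 + 0.18·3 + 0.22·3 = 2.67 bits/symbol.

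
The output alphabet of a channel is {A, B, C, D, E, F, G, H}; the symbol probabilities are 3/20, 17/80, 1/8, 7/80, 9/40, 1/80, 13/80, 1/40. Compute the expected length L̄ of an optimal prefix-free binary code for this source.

2.725 bits/symbol

Repeatedly combine the two least-probable nodes; the expected code length is the sum of the merged weights.
merge 1/80 + 1/40 → 3/80
merge 3/80 + 7/80 → 1/8
merge 1/8 + 1/8 → 1/4
merge 3/20 + 13/80 → 5/16
merge 17/80 + 9/40 → 7/16
merge 1/4 + 5/16 → 9/16
merge 7/16 + 9/16 → 1
L = 3/80 + 1/8 + 1/4 + 5/16 + 7/16 + 9/16 + 1 = 109/40 = 2.725 bits/symbol.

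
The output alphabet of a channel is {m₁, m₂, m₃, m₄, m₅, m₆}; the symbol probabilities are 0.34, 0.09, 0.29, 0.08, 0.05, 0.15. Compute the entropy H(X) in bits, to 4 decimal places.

H = −Σ pᵢ log₂ pᵢ.
−0.34·log₂(0.34) = 0.5292
−0.09·log₂(0.09) = 0.3127
−0.29·log₂(0.29) = 0.5179
−0.08·log₂(0.08) = 0.2915
−0.05·log₂(0.05) = 0.2161
−0.15·log₂(0.15) = 0.4105
Sum ≈ 2.2779 → 2.2779 bits.

2.2779 bits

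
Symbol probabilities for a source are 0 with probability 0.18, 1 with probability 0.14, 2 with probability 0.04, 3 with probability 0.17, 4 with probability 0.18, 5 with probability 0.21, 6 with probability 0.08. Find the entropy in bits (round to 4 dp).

2.6724 bits

H = −Σ pᵢ log₂ pᵢ.
−0.18·log₂(0.18) = 0.4453
−0.14·log₂(0.14) = 0.3971
−0.04·log₂(0.04) = 0.1858
−0.17·log₂(0.17) = 0.4346
−0.18·log₂(0.18) = 0.4453
−0.21·log₂(0.21) = 0.4728
−0.08·log₂(0.08) = 0.2915
Sum ≈ 2.6724 → 2.6724 bits.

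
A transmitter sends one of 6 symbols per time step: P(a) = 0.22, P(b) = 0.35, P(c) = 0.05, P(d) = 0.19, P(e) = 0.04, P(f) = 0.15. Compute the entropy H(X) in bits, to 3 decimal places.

2.278 bits

H = −Σ pᵢ log₂ pᵢ.
−0.22·log₂(0.22) = 0.4806
−0.35·log₂(0.35) = 0.5301
−0.05·log₂(0.05) = 0.2161
−0.19·log₂(0.19) = 0.4552
−0.04·log₂(0.04) = 0.1858
−0.15·log₂(0.15) = 0.4105
Sum ≈ 2.2783 → 2.278 bits.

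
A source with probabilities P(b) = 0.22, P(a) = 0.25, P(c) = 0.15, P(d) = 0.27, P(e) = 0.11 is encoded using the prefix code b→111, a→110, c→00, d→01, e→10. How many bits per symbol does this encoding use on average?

L̄ = Σ pᵢ·ℓᵢ = 0.22·3 + 0.25·3 + 0.15·2 + 0.27·2 + 0.11·2 = 2.47 bits/symbol.

2.47 bits/symbol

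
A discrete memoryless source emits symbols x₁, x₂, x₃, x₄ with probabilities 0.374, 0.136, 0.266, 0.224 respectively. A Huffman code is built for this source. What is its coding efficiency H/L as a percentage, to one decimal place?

Entropy H = −Σ p log₂ p ≈ 1.9138 bits.
Huffman merges: 17/125+28/125→9/25; 133/500+9/25→313/500; 187/500+313/500→1. L = 993/500 ≈ 1.9860.
Efficiency = H/L = 1.9138/1.9860 = 96.4%.

96.4%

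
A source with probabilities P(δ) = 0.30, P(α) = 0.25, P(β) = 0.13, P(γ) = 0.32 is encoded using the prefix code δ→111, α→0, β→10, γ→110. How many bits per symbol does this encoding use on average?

2.37 bits/symbol

L̄ = Σ pᵢ·ℓᵢ = 0.30·3 + 0.25·1 + 0.13·2 + 0.32·3 = 2.37 bits/symbol.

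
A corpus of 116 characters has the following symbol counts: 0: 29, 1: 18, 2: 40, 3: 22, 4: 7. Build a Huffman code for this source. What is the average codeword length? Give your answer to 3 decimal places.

Probabilities are the counts divided by 116.
Repeatedly combine the two least-probable nodes; the expected code length is the sum of the merged weights.
merge 7/116 + 9/58 → 25/116
merge 11/58 + 25/116 → 47/116
merge 1/4 + 10/29 → 69/116
merge 47/116 + 69/116 → 1
L = 25/116 + 47/116 + 69/116 + 1 = 257/116 ≈ 2.216 bits/symbol.

2.216 bits/symbol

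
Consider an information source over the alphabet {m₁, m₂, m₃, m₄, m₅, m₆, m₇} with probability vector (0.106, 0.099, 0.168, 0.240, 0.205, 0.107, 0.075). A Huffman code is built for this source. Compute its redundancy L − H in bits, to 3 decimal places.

Entropy H = −Σ p log₂ p ≈ 2.6940 bits.
Huffman merges: 3/40+99/1000→87/500; 53/500+107/1000→213/1000; 21/125+87/500→171/500; 41/200+213/1000→209/500; 6/25+171/500→291/500; 209/500+291/500→1. L = 2729/1000 ≈ 2.7290.
L − H = 2.7290 − 2.6940 = 0.035 bits.

0.035 bits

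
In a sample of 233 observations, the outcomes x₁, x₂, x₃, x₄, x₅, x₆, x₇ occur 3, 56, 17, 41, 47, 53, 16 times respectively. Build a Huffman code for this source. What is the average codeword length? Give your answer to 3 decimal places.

Probabilities are the counts divided by 233.
Repeatedly combine the two least-probable nodes; the expected code length is the sum of the merged weights.
merge 3/233 + 16/233 → 19/233
merge 17/233 + 19/233 → 36/233
merge 36/233 + 41/233 → 77/233
merge 47/233 + 53/233 → 100/233
merge 56/233 + 77/233 → 133/233
merge 100/233 + 133/233 → 1
L = 19/233 + 36/233 + 77/233 + 100/233 + 133/233 + 1 = 598/233 ≈ 2.567 bits/symbol.

2.567 bits/symbol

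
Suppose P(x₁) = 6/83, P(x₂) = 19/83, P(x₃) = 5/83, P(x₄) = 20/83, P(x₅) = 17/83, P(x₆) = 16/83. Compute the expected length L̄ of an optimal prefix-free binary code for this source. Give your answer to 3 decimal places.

2.458 bits/symbol

Repeatedly combine the two least-probable nodes; the expected code length is the sum of the merged weights.
merge 5/83 + 6/83 → 11/83
merge 11/83 + 16/83 → 27/83
merge 17/83 + 19/83 → 36/83
merge 20/83 + 27/83 → 47/83
merge 36/83 + 47/83 → 1
L = 11/83 + 27/83 + 36/83 + 47/83 + 1 = 204/83 ≈ 2.458 bits/symbol.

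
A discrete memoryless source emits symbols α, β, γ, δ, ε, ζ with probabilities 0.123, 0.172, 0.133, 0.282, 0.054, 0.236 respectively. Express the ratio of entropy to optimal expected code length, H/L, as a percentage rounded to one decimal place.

97.9%

Entropy H = −Σ p log₂ p ≈ 2.4298 bits.
Huffman merges: 27/500+123/1000→177/1000; 133/1000+43/250→61/200; 177/1000+59/250→413/1000; 141/500+61/200→587/1000; 413/1000+587/1000→1. L = 1241/500 ≈ 2.4820.
Efficiency = H/L = 2.4298/2.4820 = 97.9%.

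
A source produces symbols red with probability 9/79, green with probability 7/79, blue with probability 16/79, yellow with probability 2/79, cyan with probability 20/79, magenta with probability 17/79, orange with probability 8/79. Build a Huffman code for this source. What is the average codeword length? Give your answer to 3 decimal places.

Repeatedly combine the two least-probable nodes; the expected code length is the sum of the merged weights.
merge 2/79 + 7/79 → 9/79
merge 8/79 + 9/79 → 17/79
merge 9/79 + 16/79 → 25/79
merge 17/79 + 17/79 → 34/79
merge 20/79 + 25/79 → 45/79
merge 34/79 + 45/79 → 1
L = 9/79 + 17/79 + 25/79 + 34/79 + 45/79 + 1 = 209/79 ≈ 2.646 bits/symbol.

2.646 bits/symbol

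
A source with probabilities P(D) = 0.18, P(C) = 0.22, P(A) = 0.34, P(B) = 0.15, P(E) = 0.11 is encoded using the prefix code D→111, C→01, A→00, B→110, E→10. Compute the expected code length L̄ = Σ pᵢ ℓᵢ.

2.33 bits/symbol

L̄ = Σ pᵢ·ℓᵢ = 0.18·3 + 0.22·2 + 0.34·2 + 0.15·3 + 0.11·2 = 2.33 bits/symbol.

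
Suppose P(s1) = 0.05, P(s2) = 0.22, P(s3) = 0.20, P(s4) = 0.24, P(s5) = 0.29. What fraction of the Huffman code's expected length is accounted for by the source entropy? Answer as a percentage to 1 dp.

96.6%

Entropy H = −Σ p log₂ p ≈ 2.1731 bits.
Huffman merges: 1/20+1/5→1/4; 11/50+6/25→23/50; 1/4+29/100→27/50; 23/50+27/50→1. L = 9/4 ≈ 2.2500.
Efficiency = H/L = 2.1731/2.2500 = 96.6%.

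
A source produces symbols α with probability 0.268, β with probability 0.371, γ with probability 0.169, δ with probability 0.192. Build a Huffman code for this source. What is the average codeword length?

1.99 bits/symbol

Repeatedly combine the two least-probable nodes; the expected code length is the sum of the merged weights.
merge 169/1000 + 24/125 → 361/1000
merge 67/250 + 361/1000 → 629/1000
merge 371/1000 + 629/1000 → 1
L = 361/1000 + 629/1000 + 1 = 199/100 = 1.99 bits/symbol.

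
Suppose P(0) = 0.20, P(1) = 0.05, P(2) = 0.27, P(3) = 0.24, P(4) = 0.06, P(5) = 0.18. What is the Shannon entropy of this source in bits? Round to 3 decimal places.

H = −Σ pᵢ log₂ pᵢ.
−0.20·log₂(0.20) = 0.4644
−0.05·log₂(0.05) = 0.2161
−0.27·log₂(0.27) = 0.5100
−0.24·log₂(0.24) = 0.4941
−0.06·log₂(0.06) = 0.2435
−0.18·log₂(0.18) = 0.4453
Sum ≈ 2.3735 → 2.373 bits.

2.373 bits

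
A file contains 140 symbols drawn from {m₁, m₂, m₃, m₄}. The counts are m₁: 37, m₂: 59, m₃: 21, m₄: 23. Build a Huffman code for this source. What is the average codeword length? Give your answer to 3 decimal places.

1.893 bits/symbol

Probabilities are the counts divided by 140.
Repeatedly combine the two least-probable nodes; the expected code length is the sum of the merged weights.
merge 3/20 + 23/140 → 11/35
merge 37/140 + 11/35 → 81/140
merge 59/140 + 81/140 → 1
L = 11/35 + 81/140 + 1 = 53/28 ≈ 1.893 bits/symbol.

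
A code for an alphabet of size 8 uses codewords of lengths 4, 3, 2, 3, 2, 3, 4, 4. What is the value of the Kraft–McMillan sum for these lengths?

With common denominator 2^4 = 16: Σ 2^(−ℓᵢ) = 1/16 + 2/16 + 4/16 + 2/16 + 4/16 + 2/16 + 1/16 + 1/16 = 17/16 = 1.0625.

1.0625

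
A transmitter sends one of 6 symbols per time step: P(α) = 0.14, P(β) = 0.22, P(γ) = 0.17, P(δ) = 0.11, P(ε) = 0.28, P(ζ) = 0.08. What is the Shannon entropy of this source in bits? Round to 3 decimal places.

2.468 bits

H = −Σ pᵢ log₂ pᵢ.
−0.14·log₂(0.14) = 0.3971
−0.22·log₂(0.22) = 0.4806
−0.17·log₂(0.17) = 0.4346
−0.11·log₂(0.11) = 0.3503
−0.28·log₂(0.28) = 0.5142
−0.08·log₂(0.08) = 0.2915
Sum ≈ 2.4683 → 2.468 bits.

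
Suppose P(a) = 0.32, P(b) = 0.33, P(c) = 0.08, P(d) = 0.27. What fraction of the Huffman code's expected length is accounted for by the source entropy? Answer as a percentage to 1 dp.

Entropy H = −Σ p log₂ p ≈ 1.8554 bits.
Huffman merges: 2/25+27/100→7/20; 8/25+33/100→13/20; 7/20+13/20→1. L = 2 ≈ 2.0000.
Efficiency = H/L = 1.8554/2.0000 = 92.8%.

92.8%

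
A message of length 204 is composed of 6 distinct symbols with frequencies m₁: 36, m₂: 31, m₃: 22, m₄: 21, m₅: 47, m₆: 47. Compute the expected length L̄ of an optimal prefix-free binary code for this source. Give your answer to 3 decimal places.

2.539 bits/symbol

Probabilities are the counts divided by 204.
Repeatedly combine the two least-probable nodes; the expected code length is the sum of the merged weights.
merge 7/68 + 11/102 → 43/204
merge 31/204 + 3/17 → 67/204
merge 43/204 + 47/204 → 15/34
merge 47/204 + 67/204 → 19/34
merge 15/34 + 19/34 → 1
L = 43/204 + 67/204 + 15/34 + 19/34 + 1 = 259/102 ≈ 2.539 bits/symbol.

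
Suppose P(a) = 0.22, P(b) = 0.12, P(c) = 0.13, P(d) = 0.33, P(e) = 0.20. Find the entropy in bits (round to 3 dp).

2.222 bits

H = −Σ pᵢ log₂ pᵢ.
−0.22·log₂(0.22) = 0.4806
−0.12·log₂(0.12) = 0.3671
−0.13·log₂(0.13) = 0.3826
−0.33·log₂(0.33) = 0.5278
−0.20·log₂(0.20) = 0.4644
Sum ≈ 2.2225 → 2.222 bits.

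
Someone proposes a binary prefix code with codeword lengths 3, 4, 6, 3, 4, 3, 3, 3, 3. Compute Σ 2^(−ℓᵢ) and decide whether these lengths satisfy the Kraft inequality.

With common denominator 2^6 = 64: Σ 2^(−ℓᵢ) = 8/64 + 4/64 + 1/64 + 8/64 + 4/64 + 8/64 + 8/64 + 8/64 + 8/64 = 57/64 = 0.890625.
Kraft's inequality requires Σ ≤ 1; here Σ = 0.890625 ≤ 1, so such a prefix code exists.

0.890625; yes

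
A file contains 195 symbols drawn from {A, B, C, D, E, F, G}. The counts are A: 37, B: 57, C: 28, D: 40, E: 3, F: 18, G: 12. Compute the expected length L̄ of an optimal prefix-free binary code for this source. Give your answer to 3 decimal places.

2.559 bits/symbol

Probabilities are the counts divided by 195.
Repeatedly combine the two least-probable nodes; the expected code length is the sum of the merged weights.
merge 1/65 + 4/65 → 1/13
merge 1/13 + 6/65 → 11/65
merge 28/195 + 11/65 → 61/195
merge 37/195 + 8/39 → 77/195
merge 19/65 + 61/195 → 118/195
merge 77/195 + 118/195 → 1
L = 1/13 + 11/65 + 61/195 + 77/195 + 118/195 + 1 = 499/195 ≈ 2.559 bits/symbol.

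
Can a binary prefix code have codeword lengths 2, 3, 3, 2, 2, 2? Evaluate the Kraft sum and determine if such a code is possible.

1.25; no

With common denominator 2^3 = 8: Σ 2^(−ℓᵢ) = 2/8 + 1/8 + 1/8 + 2/8 + 2/8 + 2/8 = 10/8 = 1.25.
Kraft's inequality requires Σ ≤ 1; here Σ = 1.25 > 1, so no such prefix code exists.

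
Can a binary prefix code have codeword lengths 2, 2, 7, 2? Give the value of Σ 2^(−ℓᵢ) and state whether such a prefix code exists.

With common denominator 2^7 = 128: Σ 2^(−ℓᵢ) = 32/128 + 32/128 + 1/128 + 32/128 = 97/128 = 0.7578125.
Kraft's inequality requires Σ ≤ 1; here Σ = 0.7578125 ≤ 1, so such a prefix code exists.

0.7578125; yes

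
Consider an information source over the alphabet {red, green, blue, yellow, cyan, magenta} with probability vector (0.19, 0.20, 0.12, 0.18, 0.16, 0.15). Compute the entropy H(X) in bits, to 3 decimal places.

H = −Σ pᵢ log₂ pᵢ.
−0.19·log₂(0.19) = 0.4552
−0.20·log₂(0.20) = 0.4644
−0.12·log₂(0.12) = 0.3671
−0.18·log₂(0.18) = 0.4453
−0.16·log₂(0.16) = 0.4230
−0.15·log₂(0.15) = 0.4105
Sum ≈ 2.5655 → 2.566 bits.

2.566 bits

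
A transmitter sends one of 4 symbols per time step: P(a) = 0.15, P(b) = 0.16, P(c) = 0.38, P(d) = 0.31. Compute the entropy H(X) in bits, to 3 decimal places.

H = −Σ pᵢ log₂ pᵢ.
−0.15·log₂(0.15) = 0.4105
−0.16·log₂(0.16) = 0.4230
−0.38·log₂(0.38) = 0.5305
−0.31·log₂(0.31) = 0.5238
Sum ≈ 1.8878 → 1.888 bits.

1.888 bits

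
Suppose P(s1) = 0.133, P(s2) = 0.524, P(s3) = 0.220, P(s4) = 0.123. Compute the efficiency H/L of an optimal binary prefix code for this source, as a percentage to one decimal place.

Entropy H = −Σ p log₂ p ≈ 1.7281 bits.
Huffman merges: 123/1000+133/1000→32/125; 11/50+32/125→119/250; 119/250+131/250→1. L = 433/250 ≈ 1.7320.
Efficiency = H/L = 1.7281/1.7320 = 99.8%.

99.8%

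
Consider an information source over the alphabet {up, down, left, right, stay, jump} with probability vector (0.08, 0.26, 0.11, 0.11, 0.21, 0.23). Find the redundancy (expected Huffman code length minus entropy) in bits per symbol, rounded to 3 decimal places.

0.032 bits

Entropy H = −Σ p log₂ p ≈ 2.4579 bits.
Huffman merges: 2/25+11/100→19/100; 11/100+19/100→3/10; 21/100+23/100→11/25; 13/50+3/10→14/25; 11/25+14/25→1. L = 249/100 ≈ 2.4900.
L − H = 2.4900 − 2.4579 = 0.032 bits.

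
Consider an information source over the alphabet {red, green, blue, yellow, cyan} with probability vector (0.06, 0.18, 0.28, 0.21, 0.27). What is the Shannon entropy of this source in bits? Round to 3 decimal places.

2.186 bits

H = −Σ pᵢ log₂ pᵢ.
−0.06·log₂(0.06) = 0.2435
−0.18·log₂(0.18) = 0.4453
−0.28·log₂(0.28) = 0.5142
−0.21·log₂(0.21) = 0.4728
−0.27·log₂(0.27) = 0.5100
Sum ≈ 2.1859 → 2.186 bits.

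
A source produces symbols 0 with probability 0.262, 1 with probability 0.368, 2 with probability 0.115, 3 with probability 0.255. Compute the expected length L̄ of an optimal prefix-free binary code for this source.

2 bits/symbol

Repeatedly combine the two least-probable nodes; the expected code length is the sum of the merged weights.
merge 23/200 + 51/200 → 37/100
merge 131/500 + 46/125 → 63/100
merge 37/100 + 63/100 → 1
L = 37/100 + 63/100 + 1 = 2 bits/symbol.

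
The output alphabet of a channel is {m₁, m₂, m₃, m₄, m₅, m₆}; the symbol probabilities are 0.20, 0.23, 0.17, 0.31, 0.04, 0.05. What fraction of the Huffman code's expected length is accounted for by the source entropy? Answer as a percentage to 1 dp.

Entropy H = −Σ p log₂ p ≈ 2.3123 bits.
Huffman merges: 1/25+1/20→9/100; 9/100+17/100→13/50; 1/5+23/100→43/100; 13/50+31/100→57/100; 43/100+57/100→1. L = 47/20 ≈ 2.3500.
Efficiency = H/L = 2.3123/2.3500 = 98.4%.

98.4%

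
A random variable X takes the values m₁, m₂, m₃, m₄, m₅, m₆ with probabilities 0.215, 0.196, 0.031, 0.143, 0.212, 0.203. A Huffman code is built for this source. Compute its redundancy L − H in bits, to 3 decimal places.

0.108 bits

Entropy H = −Σ p log₂ p ≈ 2.4356 bits.
Huffman merges: 31/1000+143/1000→87/500; 87/500+49/250→37/100; 203/1000+53/250→83/200; 43/200+37/100→117/200; 83/200+117/200→1. L = 318/125 ≈ 2.5440.
L − H = 2.5440 − 2.4356 = 0.108 bits.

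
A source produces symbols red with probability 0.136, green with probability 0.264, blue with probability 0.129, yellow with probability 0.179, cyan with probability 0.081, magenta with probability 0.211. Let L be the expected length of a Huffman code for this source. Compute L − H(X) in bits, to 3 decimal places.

0.034 bits

Entropy H = −Σ p log₂ p ≈ 2.4914 bits.
Huffman merges: 81/1000+129/1000→21/100; 17/125+179/1000→63/200; 21/100+211/1000→421/1000; 33/125+63/200→579/1000; 421/1000+579/1000→1. L = 101/40 ≈ 2.5250.
L − H = 2.5250 − 2.4914 = 0.034 bits.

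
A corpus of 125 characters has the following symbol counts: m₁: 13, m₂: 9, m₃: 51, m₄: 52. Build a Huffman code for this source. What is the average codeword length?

Probabilities are the counts divided by 125.
Repeatedly combine the two least-probable nodes; the expected code length is the sum of the merged weights.
merge 9/125 + 13/125 → 22/125
merge 22/125 + 51/125 → 73/125
merge 52/125 + 73/125 → 1
L = 22/125 + 73/125 + 1 = 44/25 = 1.76 bits/symbol.

1.76 bits/symbol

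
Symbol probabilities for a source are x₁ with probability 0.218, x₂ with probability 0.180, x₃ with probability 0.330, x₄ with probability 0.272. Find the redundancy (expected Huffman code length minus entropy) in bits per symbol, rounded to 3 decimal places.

0.037 bits

Entropy H = −Σ p log₂ p ≈ 1.9631 bits.
Huffman merges: 9/50+109/500→199/500; 34/125+33/100→301/500; 199/500+301/500→1. L = 2 ≈ 2.0000.
L − H = 2.0000 − 1.9631 = 0.037 bits.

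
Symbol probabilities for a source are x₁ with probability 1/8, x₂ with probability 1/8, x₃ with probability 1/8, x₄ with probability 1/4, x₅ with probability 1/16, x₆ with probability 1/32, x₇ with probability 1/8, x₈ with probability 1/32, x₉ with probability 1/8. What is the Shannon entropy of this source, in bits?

2.9375 bits

Each probability is a power of 1/2, so log₂(1/p) is an integer.
H = Σ p·log₂(1/p) = 1/8·3 + 1/8·3 + 1/8·3 + 1/4·2 + 1/16·4 + 1/32·5 + 1/8·3 + 1/32·5 + 1/8·3 = 2.9375 bits.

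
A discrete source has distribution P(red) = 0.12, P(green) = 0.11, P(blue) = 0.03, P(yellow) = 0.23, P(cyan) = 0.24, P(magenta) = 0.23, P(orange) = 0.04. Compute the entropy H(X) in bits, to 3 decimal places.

2.524 bits

H = −Σ pᵢ log₂ pᵢ.
−0.12·log₂(0.12) = 0.3671
−0.11·log₂(0.11) = 0.3503
−0.03·log₂(0.03) = 0.1518
−0.23·log₂(0.23) = 0.4877
−0.24·log₂(0.24) = 0.4941
−0.23·log₂(0.23) = 0.4877
−0.04·log₂(0.04) = 0.1858
Sum ≈ 2.5243 → 2.524 bits.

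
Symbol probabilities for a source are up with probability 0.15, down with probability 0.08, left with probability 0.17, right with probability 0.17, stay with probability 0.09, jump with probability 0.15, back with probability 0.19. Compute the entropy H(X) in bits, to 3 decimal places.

H = −Σ pᵢ log₂ pᵢ.
−0.15·log₂(0.15) = 0.4105
−0.08·log₂(0.08) = 0.2915
−0.17·log₂(0.17) = 0.4346
−0.17·log₂(0.17) = 0.4346
−0.09·log₂(0.09) = 0.3127
−0.15·log₂(0.15) = 0.4105
−0.19·log₂(0.19) = 0.4552
Sum ≈ 2.7497 → 2.750 bits.

2.750 bits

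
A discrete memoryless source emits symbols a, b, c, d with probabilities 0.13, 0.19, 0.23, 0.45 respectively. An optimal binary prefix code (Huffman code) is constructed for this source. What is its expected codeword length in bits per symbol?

Repeatedly combine the two least-probable nodes; the expected code length is the sum of the merged weights.
merge 13/100 + 19/100 → 8/25
merge 23/100 + 8/25 → 11/20
merge 9/20 + 11/20 → 1
L = 8/25 + 11/20 + 1 = 187/100 = 1.87 bits/symbol.

1.87 bits/symbol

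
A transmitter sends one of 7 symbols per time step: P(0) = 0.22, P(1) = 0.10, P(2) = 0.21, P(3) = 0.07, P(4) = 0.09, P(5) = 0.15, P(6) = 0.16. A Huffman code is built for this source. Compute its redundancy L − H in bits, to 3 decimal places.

0.030 bits

Entropy H = −Σ p log₂ p ≈ 2.7004 bits.
Huffman merges: 7/100+9/100→4/25; 1/10+3/20→1/4; 4/25+4/25→8/25; 21/100+11/50→43/100; 1/4+8/25→57/100; 43/100+57/100→1. L = 273/100 ≈ 2.7300.
L − H = 2.7300 − 2.7004 = 0.030 bits.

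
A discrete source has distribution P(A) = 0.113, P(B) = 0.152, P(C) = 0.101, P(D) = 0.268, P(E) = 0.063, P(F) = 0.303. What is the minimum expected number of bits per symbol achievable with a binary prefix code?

Repeatedly combine the two least-probable nodes; the expected code length is the sum of the merged weights.
merge 63/1000 + 101/1000 → 41/250
merge 113/1000 + 19/125 → 53/200
merge 41/250 + 53/200 → 429/1000
merge 67/250 + 303/1000 → 571/1000
merge 429/1000 + 571/1000 → 1
L = 41/250 + 53/200 + 429/1000 + 571/1000 + 1 = 2429/1000 = 2.429 bits/symbol.

2.429 bits/symbol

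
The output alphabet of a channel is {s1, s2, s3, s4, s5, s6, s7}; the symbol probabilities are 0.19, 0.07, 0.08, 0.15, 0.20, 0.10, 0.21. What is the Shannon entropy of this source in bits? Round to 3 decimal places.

H = −Σ pᵢ log₂ pᵢ.
−0.19·log₂(0.19) = 0.4552
−0.07·log₂(0.07) = 0.2686
−0.08·log₂(0.08) = 0.2915
−0.15·log₂(0.15) = 0.4105
−0.20·log₂(0.20) = 0.4644
−0.10·log₂(0.10) = 0.3322
−0.21·log₂(0.21) = 0.4728
Sum ≈ 2.6952 → 2.695 bits.

2.695 bits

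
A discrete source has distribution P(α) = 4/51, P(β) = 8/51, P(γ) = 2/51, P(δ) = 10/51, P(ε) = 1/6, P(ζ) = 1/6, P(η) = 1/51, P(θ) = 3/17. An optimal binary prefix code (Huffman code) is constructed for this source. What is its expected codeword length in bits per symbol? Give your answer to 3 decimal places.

2.824 bits/symbol

Repeatedly combine the two least-probable nodes; the expected code length is the sum of the merged weights.
merge 1/51 + 2/51 → 1/17
merge 1/17 + 4/51 → 7/51
merge 7/51 + 8/51 → 5/17
merge 1/6 + 1/6 → 1/3
merge 3/17 + 10/51 → 19/51
merge 5/17 + 1/3 → 32/51
merge 19/51 + 32/51 → 1
L = 1/17 + 7/51 + 5/17 + 1/3 + 19/51 + 32/51 + 1 = 48/17 ≈ 2.824 bits/symbol.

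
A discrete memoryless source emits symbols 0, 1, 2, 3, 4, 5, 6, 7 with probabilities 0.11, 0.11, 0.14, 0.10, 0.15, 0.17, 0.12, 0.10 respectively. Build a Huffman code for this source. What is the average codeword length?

3 bits/symbol

Repeatedly combine the two least-probable nodes; the expected code length is the sum of the merged weights.
merge 1/10 + 1/10 → 1/5
merge 11/100 + 11/100 → 11/50
merge 3/25 + 7/50 → 13/50
merge 3/20 + 17/100 → 8/25
merge 1/5 + 11/50 → 21/50
merge 13/50 + 8/25 → 29/50
merge 21/50 + 29/50 → 1
L = 1/5 + 11/50 + 13/50 + 8/25 + 21/50 + 29/50 + 1 = 3 bits/symbol.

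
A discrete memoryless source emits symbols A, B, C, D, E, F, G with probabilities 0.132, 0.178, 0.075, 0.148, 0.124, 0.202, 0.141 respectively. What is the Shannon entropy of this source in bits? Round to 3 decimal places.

2.755 bits

H = −Σ pᵢ log₂ pᵢ.
−0.132·log₂(0.132) = 0.3856
−0.178·log₂(0.178) = 0.4432
−0.075·log₂(0.075) = 0.2803
−0.148·log₂(0.148) = 0.4079
−0.124·log₂(0.124) = 0.3734
−0.202·log₂(0.202) = 0.4661
−0.141·log₂(0.141) = 0.3985
Sum ≈ 2.7551 → 2.755 bits.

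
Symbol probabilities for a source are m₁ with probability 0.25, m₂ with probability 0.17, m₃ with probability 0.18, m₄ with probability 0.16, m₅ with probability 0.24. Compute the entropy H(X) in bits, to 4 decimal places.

2.2970 bits

H = −Σ pᵢ log₂ pᵢ.
−0.25·log₂(0.25) = 0.5000
−0.17·log₂(0.17) = 0.4346
−0.18·log₂(0.18) = 0.4453
−0.16·log₂(0.16) = 0.4230
−0.24·log₂(0.24) = 0.4941
Sum ≈ 2.2970 → 2.2970 bits.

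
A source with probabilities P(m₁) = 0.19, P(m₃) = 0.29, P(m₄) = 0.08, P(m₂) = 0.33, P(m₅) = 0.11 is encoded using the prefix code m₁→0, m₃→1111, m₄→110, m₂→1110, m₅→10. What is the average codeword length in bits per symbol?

3.13 bits/symbol

L̄ = Σ pᵢ·ℓᵢ = 0.19·1 + 0.29·4 + 0.08·3 + 0.33·4 + 0.11·2 = 3.13 bits/symbol.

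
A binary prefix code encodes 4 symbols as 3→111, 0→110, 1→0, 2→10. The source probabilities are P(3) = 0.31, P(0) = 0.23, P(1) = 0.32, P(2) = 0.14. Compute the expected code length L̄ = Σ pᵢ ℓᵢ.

L̄ = Σ pᵢ·ℓᵢ = 0.31·3 + 0.23·3 + 0.32·1 + 0.14·2 = 2.22 bits/symbol.

2.22 bits/symbol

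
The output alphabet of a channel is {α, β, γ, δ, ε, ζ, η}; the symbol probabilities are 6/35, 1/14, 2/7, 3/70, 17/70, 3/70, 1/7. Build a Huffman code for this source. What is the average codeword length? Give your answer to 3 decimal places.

Repeatedly combine the two least-probable nodes; the expected code length is the sum of the merged weights.
merge 3/70 + 3/70 → 3/35
merge 1/14 + 3/35 → 11/70
merge 1/7 + 11/70 → 3/10
merge 6/35 + 17/70 → 29/70
merge 2/7 + 3/10 → 41/70
merge 29/70 + 41/70 → 1
L = 3/35 + 11/70 + 3/10 + 29/70 + 41/70 + 1 = 89/35 ≈ 2.543 bits/symbol.

2.543 bits/symbol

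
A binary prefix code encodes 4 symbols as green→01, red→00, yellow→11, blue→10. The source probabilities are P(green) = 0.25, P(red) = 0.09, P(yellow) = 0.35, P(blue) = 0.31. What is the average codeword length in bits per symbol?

2 bits/symbol

L̄ = Σ pᵢ·ℓᵢ = 0.25·2 + 0.09·2 + 0.35·2 + 0.31·2 = 2 bits/symbol.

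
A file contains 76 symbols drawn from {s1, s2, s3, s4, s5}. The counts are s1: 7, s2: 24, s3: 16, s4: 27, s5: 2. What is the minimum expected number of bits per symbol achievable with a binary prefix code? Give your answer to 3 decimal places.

2.092 bits/symbol

Probabilities are the counts divided by 76.
Repeatedly combine the two least-probable nodes; the expected code length is the sum of the merged weights.
merge 1/38 + 7/76 → 9/76
merge 9/76 + 4/19 → 25/76
merge 6/19 + 25/76 → 49/76
merge 27/76 + 49/76 → 1
L = 9/76 + 25/76 + 49/76 + 1 = 159/76 ≈ 2.092 bits/symbol.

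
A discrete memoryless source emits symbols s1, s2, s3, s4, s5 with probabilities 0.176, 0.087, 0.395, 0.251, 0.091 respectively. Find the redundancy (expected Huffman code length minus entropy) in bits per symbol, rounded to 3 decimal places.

Entropy H = −Σ p log₂ p ≈ 2.0922 bits.
Huffman merges: 87/1000+91/1000→89/500; 22/125+89/500→177/500; 251/1000+177/500→121/200; 79/200+121/200→1. L = 2137/1000 ≈ 2.1370.
L − H = 2.1370 − 2.0922 = 0.045 bits.

0.045 bits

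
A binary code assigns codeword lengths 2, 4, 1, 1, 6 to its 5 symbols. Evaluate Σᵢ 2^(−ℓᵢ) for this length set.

With common denominator 2^6 = 64: Σ 2^(−ℓᵢ) = 16/64 + 4/64 + 32/64 + 32/64 + 1/64 = 85/64 = 1.328125.

1.328125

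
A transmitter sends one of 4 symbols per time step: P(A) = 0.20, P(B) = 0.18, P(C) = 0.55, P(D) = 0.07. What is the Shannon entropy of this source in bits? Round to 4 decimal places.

H = −Σ pᵢ log₂ pᵢ.
−0.20·log₂(0.20) = 0.4644
−0.18·log₂(0.18) = 0.4453
−0.55·log₂(0.55) = 0.4744
−0.07·log₂(0.07) = 0.2686
Sum ≈ 1.6526 → 1.6526 bits.

1.6526 bits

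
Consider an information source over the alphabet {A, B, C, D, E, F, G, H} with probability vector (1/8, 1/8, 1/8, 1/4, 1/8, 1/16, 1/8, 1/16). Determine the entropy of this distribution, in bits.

Each probability is a power of 1/2, so log₂(1/p) is an integer.
H = Σ p·log₂(1/p) = 1/8·3 + 1/8·3 + 1/8·3 + 1/4·2 + 1/8·3 + 1/16·4 + 1/8·3 + 1/16·4 = 2.875 bits.

2.875 bits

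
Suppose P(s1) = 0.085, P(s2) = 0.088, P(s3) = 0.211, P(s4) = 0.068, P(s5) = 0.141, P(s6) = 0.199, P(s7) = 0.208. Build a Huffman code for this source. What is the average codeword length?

2.734 bits/symbol

Repeatedly combine the two least-probable nodes; the expected code length is the sum of the merged weights.
merge 17/250 + 17/200 → 153/1000
merge 11/125 + 141/1000 → 229/1000
merge 153/1000 + 199/1000 → 44/125
merge 26/125 + 211/1000 → 419/1000
merge 229/1000 + 44/125 → 581/1000
merge 419/1000 + 581/1000 → 1
L = 153/1000 + 229/1000 + 44/125 + 419/1000 + 581/1000 + 1 = 1367/500 = 2.734 bits/symbol.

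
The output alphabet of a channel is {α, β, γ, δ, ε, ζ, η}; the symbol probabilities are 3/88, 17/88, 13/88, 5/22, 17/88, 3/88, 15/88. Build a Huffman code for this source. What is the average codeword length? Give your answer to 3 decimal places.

Repeatedly combine the two least-probable nodes; the expected code length is the sum of the merged weights.
merge 3/88 + 3/88 → 3/44
merge 3/44 + 13/88 → 19/88
merge 15/88 + 17/88 → 4/11
merge 17/88 + 19/88 → 9/22
merge 5/22 + 4/11 → 13/22
merge 9/22 + 13/22 → 1
L = 3/44 + 19/88 + 4/11 + 9/22 + 13/22 + 1 = 233/88 ≈ 2.648 bits/symbol.

2.648 bits/symbol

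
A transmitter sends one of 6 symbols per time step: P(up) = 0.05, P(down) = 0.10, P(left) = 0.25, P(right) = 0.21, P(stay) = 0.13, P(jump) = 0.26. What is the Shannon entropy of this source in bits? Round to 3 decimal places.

H = −Σ pᵢ log₂ pᵢ.
−0.05·log₂(0.05) = 0.2161
−0.10·log₂(0.10) = 0.3322
−0.25·log₂(0.25) = 0.5000
−0.21·log₂(0.21) = 0.4728
−0.13·log₂(0.13) = 0.3826
−0.26·log₂(0.26) = 0.5053
Sum ≈ 2.4090 → 2.409 bits.

2.409 bits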